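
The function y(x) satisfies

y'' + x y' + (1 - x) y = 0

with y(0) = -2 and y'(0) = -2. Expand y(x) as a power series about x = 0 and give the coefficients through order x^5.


Ansatz: y(x) = sum_{n>=0} a_n x^n, so y'(x) = sum_{n>=1} n a_n x^(n-1) and y''(x) = sum_{n>=2} n(n-1) a_n x^(n-2).
Substitute into P(x) y'' + Q(x) y' + R(x) y = 0 with P(x) = 1, Q(x) = x, R(x) = 1 - x, and match powers of x.
Initial conditions: a_0 = -2, a_1 = -2.
Setting the coefficient of each power of x to zero and solving order by order (substituting the coefficients already found):
  x^0: 2 a_2 + a_0 = 0  ->  2 a_2 = -a_0 = 2  ->  a_2 = 1
  x^1: 6 a_3 + 2 a_1 - a_0 = 0  ->  6 a_3 = -2 a_1 + a_0 = 2  ->  a_3 = 1/3
  x^2: 12 a_4 + 3 a_2 - a_1 = 0  ->  12 a_4 = -3 a_2 + a_1 = -5  ->  a_4 = -5/12
  x^3: 20 a_5 + 4 a_3 - a_2 = 0  ->  20 a_5 = -4 a_3 + a_2 = -1/3  ->  a_5 = -1/60
Truncated series: y(x) = -2 - 2 x + x^2 + (1/3) x^3 - (5/12) x^4 - (1/60) x^5 + O(x^6).

a_0 = -2; a_1 = -2; a_2 = 1; a_3 = 1/3; a_4 = -5/12; a_5 = -1/60


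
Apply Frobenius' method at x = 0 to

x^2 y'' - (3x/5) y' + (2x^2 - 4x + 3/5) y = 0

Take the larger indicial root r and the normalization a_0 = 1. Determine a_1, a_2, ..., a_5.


Write in Frobenius form y'' + (p(x)/x) y' + (q(x)/x^2) y = 0:
  p(x) = -3/5,  q(x) = 2x^2 - 4x + 3/5.
Indicial equation: r(r-1) + (-3/5) r + (3/5) = 0 -> roots r_1 = 1, r_2 = 3/5.
Take r = r_1 = 1. Let y(x) = x^r sum_{n>=0} a_n x^n with a_0 = 1.
Substitute y = x^r sum a_n x^n and match x^{r+n}. The recurrence is
  D(n) a_n - 4 a_{n-1} + 2 a_{n-2} = 0,  where D(n) = (r+n)(r+n-1) + (-3/5)(r+n) + (3/5).
  a_n = [4 a_{n-1} - 2 a_{n-2}] / D(n).
Since the indicial polynomial factors as (r - r_1)(r - r_2), D(n) = (r_1 + n - r_1)(r_1 + n - r_2) = n(n + 2/5).
Evaluating step by step (a_0 = 1):
  n = 1: D(1) = 1(1 + 2/5) = 7/5; numerator = 4(1) = 4; a_1 = (4)/(7/5) = 20/7
  n = 2: D(2) = 2(2 + 2/5) = 24/5; numerator = 4(20/7) - 2(1) = 66/7; a_2 = (66/7)/(24/5) = 55/28
  n = 3: D(3) = 3(3 + 2/5) = 51/5; numerator = 4(55/28) - 2(20/7) = 15/7; a_3 = (15/7)/(51/5) = 25/119
  n = 4: D(4) = 4(4 + 2/5) = 88/5; numerator = 4(25/119) - 2(55/28) = -105/34; a_4 = (-105/34)/(88/5) = -525/2992
  n = 5: D(5) = 5(5 + 2/5) = 27; numerator = 4(-525/2992) - 2(25/119) = -5875/5236; a_5 = (-5875/5236)/(27) = -5875/141372

r = 1; a_0 = 1; a_1 = 20/7; a_2 = 55/28; a_3 = 25/119; a_4 = -525/2992; a_5 = -5875/141372


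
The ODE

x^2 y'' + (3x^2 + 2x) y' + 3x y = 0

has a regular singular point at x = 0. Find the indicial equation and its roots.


Divide by x^2 to reach normal form y'' + P_1(x) y' + P_2(x) y = 0 with P_1(x) = 3 + 2/x and P_2(x) = 3/x.
x = 0 is a singular point because the y'-coefficient 3 + 2/x has a pole at x = 0 and the y-coefficient 3/x has a pole at x = 0.
It is a regular singular point because x P_1(x) = p(x) = 3x + 2 and x^2 P_2(x) = q(x) = 3x are polynomials, hence analytic at x = 0.
p(0) = 2,  q(0) = 0.
Indicial equation: r(r-1) + p(0) r + q(0) = 0, i.e. r^2 + (p(0) - 1) r + q(0) = 0, i.e. r^2 + 1 r = 0.
Discriminant: (1)^2 - 4(0) = 1, so r = (-1 ± 1)/2.
Solving: r_1 = 0, r_2 = -1.

indicial: r^2 + 1 r = 0; roots r_1 = 0, r_2 = -1


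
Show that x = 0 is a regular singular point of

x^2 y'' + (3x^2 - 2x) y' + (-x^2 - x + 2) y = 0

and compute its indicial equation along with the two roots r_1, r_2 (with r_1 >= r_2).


Divide by x^2 to reach normal form y'' + P_1(x) y' + P_2(x) y = 0 with P_1(x) = 3 - 2/x and P_2(x) = -1 - 1/x + 2/x^2.
x = 0 is a singular point because the y'-coefficient 3 - 2/x has a pole at x = 0 and the y-coefficient -1 - 1/x + 2/x^2 has a pole at x = 0.
It is a regular singular point because x P_1(x) = p(x) = 3x - 2 and x^2 P_2(x) = q(x) = -x^2 - x + 2 are polynomials, hence analytic at x = 0.
p(0) = -2,  q(0) = 2.
Indicial equation: r(r-1) + p(0) r + q(0) = 0, i.e. r^2 + (p(0) - 1) r + q(0) = 0, i.e. r^2 - 3 r + 2 = 0.
Discriminant: (-3)^2 - 4(2) = 1, so r = (3 ± 1)/2.
Solving: r_1 = 2, r_2 = 1.

indicial: r^2 - 3 r + 2 = 0; roots r_1 = 2, r_2 = 1


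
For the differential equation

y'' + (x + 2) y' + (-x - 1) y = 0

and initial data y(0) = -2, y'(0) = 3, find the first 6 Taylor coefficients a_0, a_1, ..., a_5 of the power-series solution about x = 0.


Ansatz: y(x) = sum_{n>=0} a_n x^n, so y'(x) = sum_{n>=1} n a_n x^(n-1) and y''(x) = sum_{n>=2} n(n-1) a_n x^(n-2).
Substitute into P(x) y'' + Q(x) y' + R(x) y = 0 with P(x) = 1, Q(x) = x + 2, R(x) = -x - 1, and match powers of x.
Initial conditions: a_0 = -2, a_1 = 3.
Setting the coefficient of each power of x to zero and solving order by order (substituting the coefficients already found):
  x^0: 2 a_2 + 2 a_1 - a_0 = 0  ->  2 a_2 = -2 a_1 + a_0 = -8  ->  a_2 = -4
  x^1: 6 a_3 + 4 a_2 - a_0 = 0  ->  6 a_3 = -4 a_2 + a_0 = 14  ->  a_3 = 7/3
  x^2: 12 a_4 + 6 a_3 + a_2 - a_1 = 0  ->  12 a_4 = -6 a_3 - a_2 + a_1 = -7  ->  a_4 = -7/12
  x^3: 20 a_5 + 8 a_4 + 2 a_3 - a_2 = 0  ->  20 a_5 = -8 a_4 - 2 a_3 + a_2 = -4  ->  a_5 = -1/5
Truncated series: y(x) = -2 + 3 x - 4 x^2 + (7/3) x^3 - (7/12) x^4 - (1/5) x^5 + O(x^6).

a_0 = -2; a_1 = 3; a_2 = -4; a_3 = 7/3; a_4 = -7/12; a_5 = -1/5


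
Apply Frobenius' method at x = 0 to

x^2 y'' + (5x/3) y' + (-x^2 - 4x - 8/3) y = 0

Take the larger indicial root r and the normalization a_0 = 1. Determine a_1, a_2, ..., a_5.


Write in Frobenius form y'' + (p(x)/x) y' + (q(x)/x^2) y = 0:
  p(x) = 5/3,  q(x) = -x^2 - 4x - 8/3.
Indicial equation: r(r-1) + (5/3) r + (-8/3) = 0 -> roots r_1 = 4/3, r_2 = -2.
Take r = r_1 = 4/3. Let y(x) = x^r sum_{n>=0} a_n x^n with a_0 = 1.
Substitute y = x^r sum a_n x^n and match x^{r+n}. The recurrence is
  D(n) a_n - 4 a_{n-1} - 1 a_{n-2} = 0,  where D(n) = (r+n)(r+n-1) + (5/3)(r+n) + (-8/3).
  a_n = [4 a_{n-1} + 1 a_{n-2}] / D(n).
Since the indicial polynomial factors as (r - r_1)(r - r_2), D(n) = (r_1 + n - r_1)(r_1 + n - r_2) = n(n + 10/3).
Evaluating step by step (a_0 = 1):
  n = 1: D(1) = 1(1 + 10/3) = 13/3; numerator = 4(1) = 4; a_1 = (4)/(13/3) = 12/13
  n = 2: D(2) = 2(2 + 10/3) = 32/3; numerator = 4(12/13) + 1(1) = 61/13; a_2 = (61/13)/(32/3) = 183/416
  n = 3: D(3) = 3(3 + 10/3) = 19; numerator = 4(183/416) + 1(12/13) = 279/104; a_3 = (279/104)/(19) = 279/1976
  n = 4: D(4) = 4(4 + 10/3) = 88/3; numerator = 4(279/1976) + 1(183/416) = 7941/7904; a_4 = (7941/7904)/(88/3) = 23823/695552
  n = 5: D(5) = 5(5 + 10/3) = 125/3; numerator = 4(23823/695552) + 1(279/1976) = 48375/173888; a_5 = (48375/173888)/(125/3) = 1161/173888

r = 4/3; a_0 = 1; a_1 = 12/13; a_2 = 183/416; a_3 = 279/1976; a_4 = 23823/695552; a_5 = 1161/173888


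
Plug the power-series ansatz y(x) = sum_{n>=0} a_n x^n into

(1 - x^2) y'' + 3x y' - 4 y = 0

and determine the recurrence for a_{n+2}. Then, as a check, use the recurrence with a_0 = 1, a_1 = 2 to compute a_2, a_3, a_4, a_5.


Substitute y = sum_n a_n x^n.
(1 - 1 x^2) y'' contributes (n+2)(n+1) a_{n+2} - n(n-1) a_n at x^n.
3 x y'(x) contributes 3 n a_n at x^n.
-4 y(x) contributes -4 a_n at x^n.
Matching x^n: (n+2)(n+1) a_{n+2} + (-n(n-1) + 3 n - 4) a_n = 0.
Thus a_{n+2} = (n(n-1) - 3 n + 4) / ((n+1)(n+2)) * a_n.

Check with a_0 = 1, a_1 = 2 (apply the recurrence for n = 0, 1, 2, 3): a_0 = 1, a_1 = 2, a_2 = 2, a_3 = 1/3, a_4 = 0, a_5 = 1/60.

a_(n+2) = (n(n-1) - 3 n + 4) / ((n+1)(n+2)) * a_n; check: a_0 = 1, a_1 = 2, a_2 = 2, a_3 = 1/3, a_4 = 0, a_5 = 1/60


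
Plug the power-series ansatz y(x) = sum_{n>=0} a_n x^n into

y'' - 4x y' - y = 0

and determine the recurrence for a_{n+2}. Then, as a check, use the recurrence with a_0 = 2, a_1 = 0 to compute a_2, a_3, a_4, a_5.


Substitute y = sum_n a_n x^n.
y''(x) has coefficient (n+2)(n+1) a_{n+2} at x^n;
-4 x y'(x) has coefficient -4 n a_n at x^n (shift);
-y(x) has coefficient -1 a_n at x^n.
Matching x^n: (n+2)(n+1) a_{n+2} + (-4n - 1) a_n = 0.
Thus a_{n+2} = (4n + 1) / ((n+1)(n+2)) * a_n.

Check with a_0 = 2, a_1 = 0 (apply the recurrence for n = 0, 1, 2, 3): a_0 = 2, a_1 = 0, a_2 = 1, a_3 = 0, a_4 = 3/4, a_5 = 0.

a_(n+2) = (4n + 1) / ((n+1)(n+2)) * a_n; check: a_0 = 2, a_1 = 0, a_2 = 1, a_3 = 0, a_4 = 3/4, a_5 = 0


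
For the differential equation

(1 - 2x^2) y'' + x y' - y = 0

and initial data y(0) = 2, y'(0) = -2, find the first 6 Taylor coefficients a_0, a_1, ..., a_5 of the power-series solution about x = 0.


Ansatz: y(x) = sum_{n>=0} a_n x^n, so y'(x) = sum_{n>=1} n a_n x^(n-1) and y''(x) = sum_{n>=2} n(n-1) a_n x^(n-2).
Substitute into P(x) y'' + Q(x) y' + R(x) y = 0 with P(x) = 1 - 2x^2, Q(x) = x, R(x) = -1, and match powers of x.
Initial conditions: a_0 = 2, a_1 = -2.
Setting the coefficient of each power of x to zero and solving order by order (substituting the coefficients already found):
  x^0: 2 a_2 - a_0 = 0  ->  2 a_2 = a_0 = 2  ->  a_2 = 1
  x^1: 6 a_3 = 0  ->  a_3 = 0
  x^2: 12 a_4 - 3 a_2 = 0  ->  12 a_4 = 3 a_2 = 3  ->  a_4 = 1/4
  x^3: 20 a_5 - 10 a_3 = 0  ->  20 a_5 = 10 a_3 = 0  ->  a_5 = 0
Truncated series: y(x) = 2 - 2 x + x^2 + (1/4) x^4 + O(x^6).

a_0 = 2; a_1 = -2; a_2 = 1; a_3 = 0; a_4 = 1/4; a_5 = 0


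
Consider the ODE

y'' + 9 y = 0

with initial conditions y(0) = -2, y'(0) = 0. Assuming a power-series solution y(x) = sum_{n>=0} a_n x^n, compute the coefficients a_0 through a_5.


Ansatz: y(x) = sum_{n>=0} a_n x^n, so y'(x) = sum_{n>=1} n a_n x^(n-1) and y''(x) = sum_{n>=2} n(n-1) a_n x^(n-2).
Substitute into P(x) y'' + Q(x) y' + R(x) y = 0 with P(x) = 1, Q(x) = 0, R(x) = 9, and match powers of x.
Initial conditions: a_0 = -2, a_1 = 0.
Setting the coefficient of each power of x to zero and solving order by order (substituting the coefficients already found):
  x^0: 2 a_2 + 9 a_0 = 0  ->  2 a_2 = -9 a_0 = 18  ->  a_2 = 9
  x^1: 6 a_3 + 9 a_1 = 0  ->  6 a_3 = -9 a_1 = 0  ->  a_3 = 0
  x^2: 12 a_4 + 9 a_2 = 0  ->  12 a_4 = -9 a_2 = -81  ->  a_4 = -27/4
  x^3: 20 a_5 + 9 a_3 = 0  ->  20 a_5 = -9 a_3 = 0  ->  a_5 = 0
Truncated series: y(x) = -2 + 9 x^2 - (27/4) x^4 + O(x^6).

a_0 = -2; a_1 = 0; a_2 = 9; a_3 = 0; a_4 = -27/4; a_5 = 0


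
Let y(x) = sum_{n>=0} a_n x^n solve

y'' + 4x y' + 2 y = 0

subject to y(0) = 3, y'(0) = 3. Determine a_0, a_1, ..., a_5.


Ansatz: y(x) = sum_{n>=0} a_n x^n, so y'(x) = sum_{n>=1} n a_n x^(n-1) and y''(x) = sum_{n>=2} n(n-1) a_n x^(n-2).
Substitute into P(x) y'' + Q(x) y' + R(x) y = 0 with P(x) = 1, Q(x) = 4x, R(x) = 2, and match powers of x.
Initial conditions: a_0 = 3, a_1 = 3.
Setting the coefficient of each power of x to zero and solving order by order (substituting the coefficients already found):
  x^0: 2 a_2 + 2 a_0 = 0  ->  2 a_2 = -2 a_0 = -6  ->  a_2 = -3
  x^1: 6 a_3 + 6 a_1 = 0  ->  6 a_3 = -6 a_1 = -18  ->  a_3 = -3
  x^2: 12 a_4 + 10 a_2 = 0  ->  12 a_4 = -10 a_2 = 30  ->  a_4 = 5/2
  x^3: 20 a_5 + 14 a_3 = 0  ->  20 a_5 = -14 a_3 = 42  ->  a_5 = 21/10
Truncated series: y(x) = 3 + 3 x - 3 x^2 - 3 x^3 + (5/2) x^4 + (21/10) x^5 + O(x^6).

a_0 = 3; a_1 = 3; a_2 = -3; a_3 = -3; a_4 = 5/2; a_5 = 21/10


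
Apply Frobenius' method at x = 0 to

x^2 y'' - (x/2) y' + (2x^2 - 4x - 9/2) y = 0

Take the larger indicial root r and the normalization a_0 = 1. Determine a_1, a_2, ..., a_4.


Write in Frobenius form y'' + (p(x)/x) y' + (q(x)/x^2) y = 0:
  p(x) = -1/2,  q(x) = 2x^2 - 4x - 9/2.
Indicial equation: r(r-1) + (-1/2) r + (-9/2) = 0 -> roots r_1 = 3, r_2 = -3/2.
Take r = r_1 = 3. Let y(x) = x^r sum_{n>=0} a_n x^n with a_0 = 1.
Substitute y = x^r sum a_n x^n and match x^{r+n}. The recurrence is
  D(n) a_n - 4 a_{n-1} + 2 a_{n-2} = 0,  where D(n) = (r+n)(r+n-1) + (-1/2)(r+n) + (-9/2).
  a_n = [4 a_{n-1} - 2 a_{n-2}] / D(n).
Since the indicial polynomial factors as (r - r_1)(r - r_2), D(n) = (r_1 + n - r_1)(r_1 + n - r_2) = n(n + 9/2).
Evaluating step by step (a_0 = 1):
  n = 1: D(1) = 1(1 + 9/2) = 11/2; numerator = 4(1) = 4; a_1 = (4)/(11/2) = 8/11
  n = 2: D(2) = 2(2 + 9/2) = 13; numerator = 4(8/11) - 2(1) = 10/11; a_2 = (10/11)/(13) = 10/143
  n = 3: D(3) = 3(3 + 9/2) = 45/2; numerator = 4(10/143) - 2(8/11) = -168/143; a_3 = (-168/143)/(45/2) = -112/2145
  n = 4: D(4) = 4(4 + 9/2) = 34; numerator = 4(-112/2145) - 2(10/143) = -68/195; a_4 = (-68/195)/(34) = -2/195

r = 3; a_0 = 1; a_1 = 8/11; a_2 = 10/143; a_3 = -112/2145; a_4 = -2/195


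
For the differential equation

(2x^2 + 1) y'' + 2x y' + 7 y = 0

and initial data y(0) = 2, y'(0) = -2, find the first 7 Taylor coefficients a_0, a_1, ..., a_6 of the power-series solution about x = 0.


Ansatz: y(x) = sum_{n>=0} a_n x^n, so y'(x) = sum_{n>=1} n a_n x^(n-1) and y''(x) = sum_{n>=2} n(n-1) a_n x^(n-2).
Substitute into P(x) y'' + Q(x) y' + R(x) y = 0 with P(x) = 2x^2 + 1, Q(x) = 2x, R(x) = 7, and match powers of x.
Initial conditions: a_0 = 2, a_1 = -2.
Setting the coefficient of each power of x to zero and solving order by order (substituting the coefficients already found):
  x^0: 2 a_2 + 7 a_0 = 0  ->  2 a_2 = -7 a_0 = -14  ->  a_2 = -7
  x^1: 6 a_3 + 9 a_1 = 0  ->  6 a_3 = -9 a_1 = 18  ->  a_3 = 3
  x^2: 12 a_4 + 15 a_2 = 0  ->  12 a_4 = -15 a_2 = 105  ->  a_4 = 35/4
  x^3: 20 a_5 + 25 a_3 = 0  ->  20 a_5 = -25 a_3 = -75  ->  a_5 = -15/4
  x^4: 30 a_6 + 39 a_4 = 0  ->  30 a_6 = -39 a_4 = -1365/4  ->  a_6 = -91/8
Truncated series: y(x) = 2 - 2 x - 7 x^2 + 3 x^3 + (35/4) x^4 - (15/4) x^5 - (91/8) x^6 + O(x^7).

a_0 = 2; a_1 = -2; a_2 = -7; a_3 = 3; a_4 = 35/4; a_5 = -15/4; a_6 = -91/8


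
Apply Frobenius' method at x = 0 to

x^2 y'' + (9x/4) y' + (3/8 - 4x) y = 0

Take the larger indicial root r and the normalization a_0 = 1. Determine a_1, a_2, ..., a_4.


Write in Frobenius form y'' + (p(x)/x) y' + (q(x)/x^2) y = 0:
  p(x) = 9/4,  q(x) = 3/8 - 4x.
Indicial equation: r(r-1) + (9/4) r + (3/8) = 0 -> roots r_1 = -1/2, r_2 = -3/4.
Take r = r_1 = -1/2. Let y(x) = x^r sum_{n>=0} a_n x^n with a_0 = 1.
Substitute y = x^r sum a_n x^n and match x^{r+n}. The recurrence is
  D(n) a_n - 4 a_{n-1} = 0,  where D(n) = (r+n)(r+n-1) + (9/4)(r+n) + (3/8).
  a_n = 4 / D(n) * a_{n-1}.
Since the indicial polynomial factors as (r - r_1)(r - r_2), D(n) = (r_1 + n - r_1)(r_1 + n - r_2) = n(n + 1/4).
Evaluating step by step (a_0 = 1):
  n = 1: D(1) = 1(1 + 1/4) = 5/4; numerator = 4(1) = 4; a_1 = (4)/(5/4) = 16/5
  n = 2: D(2) = 2(2 + 1/4) = 9/2; numerator = 4(16/5) = 64/5; a_2 = (64/5)/(9/2) = 128/45
  n = 3: D(3) = 3(3 + 1/4) = 39/4; numerator = 4(128/45) = 512/45; a_3 = (512/45)/(39/4) = 2048/1755
  n = 4: D(4) = 4(4 + 1/4) = 17; numerator = 4(2048/1755) = 8192/1755; a_4 = (8192/1755)/(17) = 8192/29835

r = -1/2; a_0 = 1; a_1 = 16/5; a_2 = 128/45; a_3 = 2048/1755; a_4 = 8192/29835


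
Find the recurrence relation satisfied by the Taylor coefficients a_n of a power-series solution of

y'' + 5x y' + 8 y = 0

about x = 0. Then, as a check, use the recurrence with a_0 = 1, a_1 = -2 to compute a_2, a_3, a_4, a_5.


Substitute y = sum_n a_n x^n.
y''(x) has coefficient (n+2)(n+1) a_{n+2} at x^n;
5 x y'(x) has coefficient 5 n a_n at x^n (shift);
8 y(x) has coefficient 8 a_n at x^n.
Matching x^n: (n+2)(n+1) a_{n+2} + (5n + 8) a_n = 0.
Thus a_{n+2} = (-5n - 8) / ((n+1)(n+2)) * a_n.

Check with a_0 = 1, a_1 = -2 (apply the recurrence for n = 0, 1, 2, 3): a_0 = 1, a_1 = -2, a_2 = -4, a_3 = 13/3, a_4 = 6, a_5 = -299/60.

a_(n+2) = (-5n - 8) / ((n+1)(n+2)) * a_n; check: a_0 = 1, a_1 = -2, a_2 = -4, a_3 = 13/3, a_4 = 6, a_5 = -299/60


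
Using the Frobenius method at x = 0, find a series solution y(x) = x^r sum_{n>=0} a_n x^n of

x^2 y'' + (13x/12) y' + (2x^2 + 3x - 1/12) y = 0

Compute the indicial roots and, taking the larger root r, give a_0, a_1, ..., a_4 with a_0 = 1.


Write in Frobenius form y'' + (p(x)/x) y' + (q(x)/x^2) y = 0:
  p(x) = 13/12,  q(x) = 2x^2 + 3x - 1/12.
Indicial equation: r(r-1) + (13/12) r + (-1/12) = 0 -> roots r_1 = 1/4, r_2 = -1/3.
Take r = r_1 = 1/4. Let y(x) = x^r sum_{n>=0} a_n x^n with a_0 = 1.
Substitute y = x^r sum a_n x^n and match x^{r+n}. The recurrence is
  D(n) a_n + 3 a_{n-1} + 2 a_{n-2} = 0,  where D(n) = (r+n)(r+n-1) + (13/12)(r+n) + (-1/12).
  a_n = [-3 a_{n-1} - 2 a_{n-2}] / D(n).
Since the indicial polynomial factors as (r - r_1)(r - r_2), D(n) = (r_1 + n - r_1)(r_1 + n - r_2) = n(n + 7/12).
Evaluating step by step (a_0 = 1):
  n = 1: D(1) = 1(1 + 7/12) = 19/12; numerator = -3(1) = -3; a_1 = (-3)/(19/12) = -36/19
  n = 2: D(2) = 2(2 + 7/12) = 31/6; numerator = -3(-36/19) - 2(1) = 70/19; a_2 = (70/19)/(31/6) = 420/589
  n = 3: D(3) = 3(3 + 7/12) = 43/4; numerator = -3(420/589) - 2(-36/19) = 972/589; a_3 = (972/589)/(43/4) = 3888/25327
  n = 4: D(4) = 4(4 + 7/12) = 55/3; numerator = -3(3888/25327) - 2(420/589) = -47784/25327; a_4 = (-47784/25327)/(55/3) = -13032/126635

r = 1/4; a_0 = 1; a_1 = -36/19; a_2 = 420/589; a_3 = 3888/25327; a_4 = -13032/126635


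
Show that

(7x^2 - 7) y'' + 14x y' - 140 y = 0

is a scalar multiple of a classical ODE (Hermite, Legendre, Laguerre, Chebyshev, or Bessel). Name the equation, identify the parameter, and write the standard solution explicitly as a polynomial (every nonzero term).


All three coefficients share the factor -7; dividing through by -7 gives  (1 - x^2) y'' - 2x y' + 20 y = 0.
This matches the Legendre equation (1 - x^2) y'' - 2x y' + n(n+1) y = 0 (note the -2x y' term) with n(n+1) = 20, so n = 4; the polynomial solution is P_4(x).
With y = sum_k a_k x^k, matching x^k gives (k+2)(k+1) a_{k+2} = [k(k+1) - n(n+1)] a_k = (k - 4)(k + 5) a_k. The right side vanishes at k = 4, so the series with the parity of 4 terminates at degree 4.
Standard normalization (P_n(1) = 1): leading coefficient (2n)!/(2^n (n!)^2) = 40320/(16*576) = 35/8, so a_4 = 35/8. Work downward with a_k = (k+1)(k+2) a_{k+2} / ((k - 4)(k + 5)):
  a_2 = (3)(4)(35/8) / ((2 - 4)(2 + 5)) = (105/2)/(-14) = -15/4
  a_0 = (1)(2)(-15/4) / ((0 - 4)(0 + 5)) = (-15/2)/(-20) = 3/8
Hence P_4(x) = 35 x^4/8 - 15 x^2/4 + 3/8.

P_4(x); series = 35 x^4/8 - 15 x^2/4 + 3/8


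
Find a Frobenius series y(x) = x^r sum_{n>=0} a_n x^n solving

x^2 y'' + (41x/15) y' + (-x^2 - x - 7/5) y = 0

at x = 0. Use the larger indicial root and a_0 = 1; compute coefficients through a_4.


Write in Frobenius form y'' + (p(x)/x) y' + (q(x)/x^2) y = 0:
  p(x) = 41/15,  q(x) = -x^2 - x - 7/5.
Indicial equation: r(r-1) + (41/15) r + (-7/5) = 0 -> roots r_1 = 3/5, r_2 = -7/3.
Take r = r_1 = 3/5. Let y(x) = x^r sum_{n>=0} a_n x^n with a_0 = 1.
Substitute y = x^r sum a_n x^n and match x^{r+n}. The recurrence is
  D(n) a_n - 1 a_{n-1} - 1 a_{n-2} = 0,  where D(n) = (r+n)(r+n-1) + (41/15)(r+n) + (-7/5).
  a_n = [1 a_{n-1} + 1 a_{n-2}] / D(n).
Since the indicial polynomial factors as (r - r_1)(r - r_2), D(n) = (r_1 + n - r_1)(r_1 + n - r_2) = n(n + 44/15).
Evaluating step by step (a_0 = 1):
  n = 1: D(1) = 1(1 + 44/15) = 59/15; numerator = 1(1) = 1; a_1 = (1)/(59/15) = 15/59
  n = 2: D(2) = 2(2 + 44/15) = 148/15; numerator = 1(15/59) + 1(1) = 74/59; a_2 = (74/59)/(148/15) = 15/118
  n = 3: D(3) = 3(3 + 44/15) = 89/5; numerator = 1(15/118) + 1(15/59) = 45/118; a_3 = (45/118)/(89/5) = 225/10502
  n = 4: D(4) = 4(4 + 44/15) = 416/15; numerator = 1(225/10502) + 1(15/118) = 780/5251; a_4 = (780/5251)/(416/15) = 225/42008

r = 3/5; a_0 = 1; a_1 = 15/59; a_2 = 15/118; a_3 = 225/10502; a_4 = 225/42008


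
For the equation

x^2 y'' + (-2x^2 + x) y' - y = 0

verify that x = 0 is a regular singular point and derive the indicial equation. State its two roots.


Divide by x^2 to reach normal form y'' + P_1(x) y' + P_2(x) y = 0 with P_1(x) = -2 + 1/x and P_2(x) = -1/x^2.
x = 0 is a singular point because the y'-coefficient -2 + 1/x has a pole at x = 0 and the y-coefficient -1/x^2 has a pole at x = 0.
It is a regular singular point because x P_1(x) = p(x) = 1 - 2x and x^2 P_2(x) = q(x) = -1 are polynomials, hence analytic at x = 0.
p(0) = 1,  q(0) = -1.
Indicial equation: r(r-1) + p(0) r + q(0) = 0, i.e. r^2 + (p(0) - 1) r + q(0) = 0, i.e. r^2 - 1 = 0.
Discriminant: (0)^2 - 4(-1) = 4, so r = (0 ± 2)/2.
Solving: r_1 = 1, r_2 = -1.

indicial: r^2 - 1 = 0; roots r_1 = 1, r_2 = -1


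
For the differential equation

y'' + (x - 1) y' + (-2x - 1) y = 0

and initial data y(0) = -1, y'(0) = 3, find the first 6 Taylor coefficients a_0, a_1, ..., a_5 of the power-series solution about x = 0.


Ansatz: y(x) = sum_{n>=0} a_n x^n, so y'(x) = sum_{n>=1} n a_n x^(n-1) and y''(x) = sum_{n>=2} n(n-1) a_n x^(n-2).
Substitute into P(x) y'' + Q(x) y' + R(x) y = 0 with P(x) = 1, Q(x) = x - 1, R(x) = -2x - 1, and match powers of x.
Initial conditions: a_0 = -1, a_1 = 3.
Setting the coefficient of each power of x to zero and solving order by order (substituting the coefficients already found):
  x^0: 2 a_2 - a_1 - a_0 = 0  ->  2 a_2 = a_1 + a_0 = 2  ->  a_2 = 1
  x^1: 6 a_3 - 2 a_2 - 2 a_0 = 0  ->  6 a_3 = 2 a_2 + 2 a_0 = 0  ->  a_3 = 0
  x^2: 12 a_4 - 3 a_3 + a_2 - 2 a_1 = 0  ->  12 a_4 = 3 a_3 - a_2 + 2 a_1 = 5  ->  a_4 = 5/12
  x^3: 20 a_5 - 4 a_4 + 2 a_3 - 2 a_2 = 0  ->  20 a_5 = 4 a_4 - 2 a_3 + 2 a_2 = 11/3  ->  a_5 = 11/60
Truncated series: y(x) = -1 + 3 x + x^2 + (5/12) x^4 + (11/60) x^5 + O(x^6).

a_0 = -1; a_1 = 3; a_2 = 1; a_3 = 0; a_4 = 5/12; a_5 = 11/60


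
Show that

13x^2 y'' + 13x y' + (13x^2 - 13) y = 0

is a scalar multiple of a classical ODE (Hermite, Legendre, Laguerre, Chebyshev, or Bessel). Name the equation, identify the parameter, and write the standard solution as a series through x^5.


All three coefficients share the factor 13; dividing through by 13 gives  x^2 y'' + x y' + (x^2 - 1) y = 0.
This matches the Bessel equation x^2 y'' + x y' + (x^2 - nu^2) y = 0 with nu^2 = 1, so nu = 1; the solution bounded at x = 0 is J_1(x).
Frobenius at x = 0: indicial roots ±nu; for r = nu the recurrence k(k + 2nu) c_k = -c_{k-2} gives the standard series J_nu(x) = sum_{k>=0} (-1)^k / (k! (k+nu)!) (x/2)^(2k+nu). Evaluate the first 3 terms:
  k = 0: (-1)^0 / (0! * 1! * 2^1) x^1 = 1/(1*1*2) x^1 = (1/2) x^1
  k = 1: (-1)^1 / (1! * 2! * 2^3) x^3 = -1/(1*2*8) x^3 = (-1/16) x^3
  k = 2: (-1)^2 / (2! * 3! * 2^5) x^5 = 1/(2*6*32) x^5 = (1/384) x^5
Hence J_1(x) = x^5/384 - x^3/16 + x/2 + ....

J_1(x); series = x^5/384 - x^3/16 + x/2


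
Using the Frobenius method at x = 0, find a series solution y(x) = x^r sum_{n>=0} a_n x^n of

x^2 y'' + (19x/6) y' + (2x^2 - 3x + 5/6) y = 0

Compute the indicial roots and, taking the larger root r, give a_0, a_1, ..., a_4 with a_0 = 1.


Write in Frobenius form y'' + (p(x)/x) y' + (q(x)/x^2) y = 0:
  p(x) = 19/6,  q(x) = 2x^2 - 3x + 5/6.
Indicial equation: r(r-1) + (19/6) r + (5/6) = 0 -> roots r_1 = -1/2, r_2 = -5/3.
Take r = r_1 = -1/2. Let y(x) = x^r sum_{n>=0} a_n x^n with a_0 = 1.
Substitute y = x^r sum a_n x^n and match x^{r+n}. The recurrence is
  D(n) a_n - 3 a_{n-1} + 2 a_{n-2} = 0,  where D(n) = (r+n)(r+n-1) + (19/6)(r+n) + (5/6).
  a_n = [3 a_{n-1} - 2 a_{n-2}] / D(n).
Since the indicial polynomial factors as (r - r_1)(r - r_2), D(n) = (r_1 + n - r_1)(r_1 + n - r_2) = n(n + 7/6).
Evaluating step by step (a_0 = 1):
  n = 1: D(1) = 1(1 + 7/6) = 13/6; numerator = 3(1) = 3; a_1 = (3)/(13/6) = 18/13
  n = 2: D(2) = 2(2 + 7/6) = 19/3; numerator = 3(18/13) - 2(1) = 28/13; a_2 = (28/13)/(19/3) = 84/247
  n = 3: D(3) = 3(3 + 7/6) = 25/2; numerator = 3(84/247) - 2(18/13) = -432/247; a_3 = (-432/247)/(25/2) = -864/6175
  n = 4: D(4) = 4(4 + 7/6) = 62/3; numerator = 3(-864/6175) - 2(84/247) = -6792/6175; a_4 = (-6792/6175)/(62/3) = -10188/191425

r = -1/2; a_0 = 1; a_1 = 18/13; a_2 = 84/247; a_3 = -864/6175; a_4 = -10188/191425


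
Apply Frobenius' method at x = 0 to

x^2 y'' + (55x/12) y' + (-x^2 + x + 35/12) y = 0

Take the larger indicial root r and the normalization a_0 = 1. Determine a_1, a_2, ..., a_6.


Write in Frobenius form y'' + (p(x)/x) y' + (q(x)/x^2) y = 0:
  p(x) = 55/12,  q(x) = -x^2 + x + 35/12.
Indicial equation: r(r-1) + (55/12) r + (35/12) = 0 -> roots r_1 = -5/4, r_2 = -7/3.
Take r = r_1 = -5/4. Let y(x) = x^r sum_{n>=0} a_n x^n with a_0 = 1.
Substitute y = x^r sum a_n x^n and match x^{r+n}. The recurrence is
  D(n) a_n + 1 a_{n-1} - 1 a_{n-2} = 0,  where D(n) = (r+n)(r+n-1) + (55/12)(r+n) + (35/12).
  a_n = [-1 a_{n-1} + 1 a_{n-2}] / D(n).
Since the indicial polynomial factors as (r - r_1)(r - r_2), D(n) = (r_1 + n - r_1)(r_1 + n - r_2) = n(n + 13/12).
Evaluating step by step (a_0 = 1):
  n = 1: D(1) = 1(1 + 13/12) = 25/12; numerator = -1(1) = -1; a_1 = (-1)/(25/12) = -12/25
  n = 2: D(2) = 2(2 + 13/12) = 37/6; numerator = -1(-12/25) + 1(1) = 37/25; a_2 = (37/25)/(37/6) = 6/25
  n = 3: D(3) = 3(3 + 13/12) = 49/4; numerator = -1(6/25) + 1(-12/25) = -18/25; a_3 = (-18/25)/(49/4) = -72/1225
  n = 4: D(4) = 4(4 + 13/12) = 61/3; numerator = -1(-72/1225) + 1(6/25) = 366/1225; a_4 = (366/1225)/(61/3) = 18/1225
  n = 5: D(5) = 5(5 + 13/12) = 365/12; numerator = -1(18/1225) + 1(-72/1225) = -18/245; a_5 = (-18/245)/(365/12) = -216/89425
  n = 6: D(6) = 6(6 + 13/12) = 85/2; numerator = -1(-216/89425) + 1(18/1225) = 306/17885; a_6 = (306/17885)/(85/2) = 36/89425

r = -5/4; a_0 = 1; a_1 = -12/25; a_2 = 6/25; a_3 = -72/1225; a_4 = 18/1225; a_5 = -216/89425; a_6 = 36/89425


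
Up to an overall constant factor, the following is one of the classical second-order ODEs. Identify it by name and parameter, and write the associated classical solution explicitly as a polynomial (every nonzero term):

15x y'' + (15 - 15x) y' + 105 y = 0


All three coefficients share the factor 15; dividing through by 15 gives  x y'' + (1 - x) y' + 7 y = 0.
This matches the Laguerre equation x y'' + (1 - x) y' + n y = 0 with n = 7; the polynomial solution is L_7(x).
With y = sum_k a_k x^k, matching x^k gives (k+1)k a_{k+1} + (k+1) a_{k+1} - k a_k + n a_k = 0, i.e. (k+1)^2 a_{k+1} = (k - n) a_k = (k - 7) a_k. The right side vanishes at k = 7, so the series terminates at degree 7.
Standard normalization L_n(0) = 1 gives a_0 = 1. Work upward with a_{k+1} = (k - 7) a_k / (k+1)^2:
  a_1 = (0 - 7)(1) / 1^2 = -7/1 = -7
  a_2 = (1 - 7)(-7) / 2^2 = 42/4 = 21/2
  a_3 = (2 - 7)(21/2) / 3^2 = (-105/2)/9 = -35/6
  a_4 = (3 - 7)(-35/6) / 4^2 = (70/3)/16 = 35/24
  a_5 = (4 - 7)(35/24) / 5^2 = (-35/8)/25 = -7/40
  a_6 = (5 - 7)(-7/40) / 6^2 = (7/20)/36 = 7/720
  a_7 = (6 - 7)(7/720) / 7^2 = (-7/720)/49 = -1/5040
Hence L_7(x) = -x^7/5040 + 7 x^6/720 - 7 x^5/40 + 35 x^4/24 - 35 x^3/6 + 21 x^2/2 - 7 x + 1.

L_7(x); series = -x^7/5040 + 7 x^6/720 - 7 x^5/40 + 35 x^4/24 - 35 x^3/6 + 21 x^2/2 - 7 x + 1


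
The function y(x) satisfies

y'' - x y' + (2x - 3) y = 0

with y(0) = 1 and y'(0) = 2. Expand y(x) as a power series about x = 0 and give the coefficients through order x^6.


Ansatz: y(x) = sum_{n>=0} a_n x^n, so y'(x) = sum_{n>=1} n a_n x^(n-1) and y''(x) = sum_{n>=2} n(n-1) a_n x^(n-2).
Substitute into P(x) y'' + Q(x) y' + R(x) y = 0 with P(x) = 1, Q(x) = -x, R(x) = 2x - 3, and match powers of x.
Initial conditions: a_0 = 1, a_1 = 2.
Setting the coefficient of each power of x to zero and solving order by order (substituting the coefficients already found):
  x^0: 2 a_2 - 3 a_0 = 0  ->  2 a_2 = 3 a_0 = 3  ->  a_2 = 3/2
  x^1: 6 a_3 - 4 a_1 + 2 a_0 = 0  ->  6 a_3 = 4 a_1 - 2 a_0 = 6  ->  a_3 = 1
  x^2: 12 a_4 - 5 a_2 + 2 a_1 = 0  ->  12 a_4 = 5 a_2 - 2 a_1 = 7/2  ->  a_4 = 7/24
  x^3: 20 a_5 - 6 a_3 + 2 a_2 = 0  ->  20 a_5 = 6 a_3 - 2 a_2 = 3  ->  a_5 = 3/20
  x^4: 30 a_6 - 7 a_4 + 2 a_3 = 0  ->  30 a_6 = 7 a_4 - 2 a_3 = 1/24  ->  a_6 = 1/720
Truncated series: y(x) = 1 + 2 x + (3/2) x^2 + x^3 + (7/24) x^4 + (3/20) x^5 + (1/720) x^6 + O(x^7).

a_0 = 1; a_1 = 2; a_2 = 3/2; a_3 = 1; a_4 = 7/24; a_5 = 3/20; a_6 = 1/720


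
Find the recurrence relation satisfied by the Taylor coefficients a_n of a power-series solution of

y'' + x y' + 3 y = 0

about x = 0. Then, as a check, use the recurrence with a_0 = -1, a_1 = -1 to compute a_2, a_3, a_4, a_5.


Substitute y = sum_n a_n x^n.
y''(x) has coefficient (n+2)(n+1) a_{n+2} at x^n;
x y'(x) has coefficient n a_n at x^n (shift);
3 y(x) has coefficient 3 a_n at x^n.
Matching x^n: (n+2)(n+1) a_{n+2} + (n + 3) a_n = 0.
Thus a_{n+2} = (-n - 3) / ((n+1)(n+2)) * a_n.

Check with a_0 = -1, a_1 = -1 (apply the recurrence for n = 0, 1, 2, 3): a_0 = -1, a_1 = -1, a_2 = 3/2, a_3 = 2/3, a_4 = -5/8, a_5 = -1/5.

a_(n+2) = (-n - 3) / ((n+1)(n+2)) * a_n; check: a_0 = -1, a_1 = -1, a_2 = 3/2, a_3 = 2/3, a_4 = -5/8, a_5 = -1/5


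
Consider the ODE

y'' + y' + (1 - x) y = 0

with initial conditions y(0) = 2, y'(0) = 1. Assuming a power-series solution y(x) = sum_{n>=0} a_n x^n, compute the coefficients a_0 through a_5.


Ansatz: y(x) = sum_{n>=0} a_n x^n, so y'(x) = sum_{n>=1} n a_n x^(n-1) and y''(x) = sum_{n>=2} n(n-1) a_n x^(n-2).
Substitute into P(x) y'' + Q(x) y' + R(x) y = 0 with P(x) = 1, Q(x) = 1, R(x) = 1 - x, and match powers of x.
Initial conditions: a_0 = 2, a_1 = 1.
Setting the coefficient of each power of x to zero and solving order by order (substituting the coefficients already found):
  x^0: 2 a_2 + a_1 + a_0 = 0  ->  2 a_2 = -a_1 - a_0 = -3  ->  a_2 = -3/2
  x^1: 6 a_3 + 2 a_2 + a_1 - a_0 = 0  ->  6 a_3 = -2 a_2 - a_1 + a_0 = 4  ->  a_3 = 2/3
  x^2: 12 a_4 + 3 a_3 + a_2 - a_1 = 0  ->  12 a_4 = -3 a_3 - a_2 + a_1 = 1/2  ->  a_4 = 1/24
  x^3: 20 a_5 + 4 a_4 + a_3 - a_2 = 0  ->  20 a_5 = -4 a_4 - a_3 + a_2 = -7/3  ->  a_5 = -7/60
Truncated series: y(x) = 2 + x - (3/2) x^2 + (2/3) x^3 + (1/24) x^4 - (7/60) x^5 + O(x^6).

a_0 = 2; a_1 = 1; a_2 = -3/2; a_3 = 2/3; a_4 = 1/24; a_5 = -7/60


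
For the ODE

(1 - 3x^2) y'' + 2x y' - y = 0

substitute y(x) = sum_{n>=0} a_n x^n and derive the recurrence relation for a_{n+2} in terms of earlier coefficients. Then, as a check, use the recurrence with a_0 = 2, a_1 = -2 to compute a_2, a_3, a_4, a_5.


Substitute y = sum_n a_n x^n.
(1 - 3 x^2) y'' contributes (n+2)(n+1) a_{n+2} - 3 n(n-1) a_n at x^n.
2 x y'(x) contributes 2 n a_n at x^n.
-y(x) contributes -1 a_n at x^n.
Matching x^n: (n+2)(n+1) a_{n+2} + (-3 n(n-1) + 2 n - 1) a_n = 0.
Thus a_{n+2} = (3 n(n-1) - 2 n + 1) / ((n+1)(n+2)) * a_n.

Check with a_0 = 2, a_1 = -2 (apply the recurrence for n = 0, 1, 2, 3): a_0 = 2, a_1 = -2, a_2 = 1, a_3 = 1/3, a_4 = 1/4, a_5 = 13/60.

a_(n+2) = (3 n(n-1) - 2 n + 1) / ((n+1)(n+2)) * a_n; check: a_0 = 2, a_1 = -2, a_2 = 1, a_3 = 1/3, a_4 = 1/4, a_5 = 13/60


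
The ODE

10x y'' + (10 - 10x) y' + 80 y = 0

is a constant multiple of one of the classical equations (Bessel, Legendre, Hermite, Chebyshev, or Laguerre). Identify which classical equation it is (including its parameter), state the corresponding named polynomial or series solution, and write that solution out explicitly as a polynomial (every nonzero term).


All three coefficients share the factor 10; dividing through by 10 gives  x y'' + (1 - x) y' + 8 y = 0.
This matches the Laguerre equation x y'' + (1 - x) y' + n y = 0 with n = 8; the polynomial solution is L_8(x).
With y = sum_k a_k x^k, matching x^k gives (k+1)k a_{k+1} + (k+1) a_{k+1} - k a_k + n a_k = 0, i.e. (k+1)^2 a_{k+1} = (k - n) a_k = (k - 8) a_k. The right side vanishes at k = 8, so the series terminates at degree 8.
Standard normalization L_n(0) = 1 gives a_0 = 1. Work upward with a_{k+1} = (k - 8) a_k / (k+1)^2:
  a_1 = (0 - 8)(1) / 1^2 = -8/1 = -8
  a_2 = (1 - 8)(-8) / 2^2 = 56/4 = 14
  a_3 = (2 - 8)(14) / 3^2 = -84/9 = -28/3
  a_4 = (3 - 8)(-28/3) / 4^2 = (140/3)/16 = 35/12
  a_5 = (4 - 8)(35/12) / 5^2 = (-35/3)/25 = -7/15
  a_6 = (5 - 8)(-7/15) / 6^2 = (7/5)/36 = 7/180
  a_7 = (6 - 8)(7/180) / 7^2 = (-7/90)/49 = -1/630
  a_8 = (7 - 8)(-1/630) / 8^2 = (1/630)/64 = 1/40320
Hence L_8(x) = x^8/40320 - x^7/630 + 7 x^6/180 - 7 x^5/15 + 35 x^4/12 - 28 x^3/3 + 14 x^2 - 8 x + 1.

L_8(x); series = x^8/40320 - x^7/630 + 7 x^6/180 - 7 x^5/15 + 35 x^4/12 - 28 x^3/3 + 14 x^2 - 8 x + 1


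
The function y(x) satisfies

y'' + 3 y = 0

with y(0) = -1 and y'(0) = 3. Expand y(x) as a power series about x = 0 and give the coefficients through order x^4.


Ansatz: y(x) = sum_{n>=0} a_n x^n, so y'(x) = sum_{n>=1} n a_n x^(n-1) and y''(x) = sum_{n>=2} n(n-1) a_n x^(n-2).
Substitute into P(x) y'' + Q(x) y' + R(x) y = 0 with P(x) = 1, Q(x) = 0, R(x) = 3, and match powers of x.
Initial conditions: a_0 = -1, a_1 = 3.
Setting the coefficient of each power of x to zero and solving order by order (substituting the coefficients already found):
  x^0: 2 a_2 + 3 a_0 = 0  ->  2 a_2 = -3 a_0 = 3  ->  a_2 = 3/2
  x^1: 6 a_3 + 3 a_1 = 0  ->  6 a_3 = -3 a_1 = -9  ->  a_3 = -3/2
  x^2: 12 a_4 + 3 a_2 = 0  ->  12 a_4 = -3 a_2 = -9/2  ->  a_4 = -3/8
Truncated series: y(x) = -1 + 3 x + (3/2) x^2 - (3/2) x^3 - (3/8) x^4 + O(x^5).

a_0 = -1; a_1 = 3; a_2 = 3/2; a_3 = -3/2; a_4 = -3/8


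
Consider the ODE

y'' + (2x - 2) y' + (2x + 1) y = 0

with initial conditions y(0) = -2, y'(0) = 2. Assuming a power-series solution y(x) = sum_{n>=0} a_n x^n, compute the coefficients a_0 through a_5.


Ansatz: y(x) = sum_{n>=0} a_n x^n, so y'(x) = sum_{n>=1} n a_n x^(n-1) and y''(x) = sum_{n>=2} n(n-1) a_n x^(n-2).
Substitute into P(x) y'' + Q(x) y' + R(x) y = 0 with P(x) = 1, Q(x) = 2x - 2, R(x) = 2x + 1, and match powers of x.
Initial conditions: a_0 = -2, a_1 = 2.
Setting the coefficient of each power of x to zero and solving order by order (substituting the coefficients already found):
  x^0: 2 a_2 - 2 a_1 + a_0 = 0  ->  2 a_2 = 2 a_1 - a_0 = 6  ->  a_2 = 3
  x^1: 6 a_3 - 4 a_2 + 3 a_1 + 2 a_0 = 0  ->  6 a_3 = 4 a_2 - 3 a_1 - 2 a_0 = 10  ->  a_3 = 5/3
  x^2: 12 a_4 - 6 a_3 + 5 a_2 + 2 a_1 = 0  ->  12 a_4 = 6 a_3 - 5 a_2 - 2 a_1 = -9  ->  a_4 = -3/4
  x^3: 20 a_5 - 8 a_4 + 7 a_3 + 2 a_2 = 0  ->  20 a_5 = 8 a_4 - 7 a_3 - 2 a_2 = -71/3  ->  a_5 = -71/60
Truncated series: y(x) = -2 + 2 x + 3 x^2 + (5/3) x^3 - (3/4) x^4 - (71/60) x^5 + O(x^6).

a_0 = -2; a_1 = 2; a_2 = 3; a_3 = 5/3; a_4 = -3/4; a_5 = -71/60


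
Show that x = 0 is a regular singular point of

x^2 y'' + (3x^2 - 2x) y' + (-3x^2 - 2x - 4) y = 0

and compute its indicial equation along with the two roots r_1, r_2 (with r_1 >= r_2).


Divide by x^2 to reach normal form y'' + P_1(x) y' + P_2(x) y = 0 with P_1(x) = 3 - 2/x and P_2(x) = -3 - 2/x - 4/x^2.
x = 0 is a singular point because the y'-coefficient 3 - 2/x has a pole at x = 0 and the y-coefficient -3 - 2/x - 4/x^2 has a pole at x = 0.
It is a regular singular point because x P_1(x) = p(x) = 3x - 2 and x^2 P_2(x) = q(x) = -3x^2 - 2x - 4 are polynomials, hence analytic at x = 0.
p(0) = -2,  q(0) = -4.
Indicial equation: r(r-1) + p(0) r + q(0) = 0, i.e. r^2 + (p(0) - 1) r + q(0) = 0, i.e. r^2 - 3 r - 4 = 0.
Discriminant: (-3)^2 - 4(-4) = 25, so r = (3 ± 5)/2.
Solving: r_1 = 4, r_2 = -1.

indicial: r^2 - 3 r - 4 = 0; roots r_1 = 4, r_2 = -1


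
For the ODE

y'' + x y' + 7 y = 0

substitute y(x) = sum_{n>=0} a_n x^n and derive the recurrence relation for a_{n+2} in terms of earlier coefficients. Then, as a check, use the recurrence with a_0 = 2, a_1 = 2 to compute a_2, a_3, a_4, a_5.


Substitute y = sum_n a_n x^n.
y''(x) has coefficient (n+2)(n+1) a_{n+2} at x^n;
x y'(x) has coefficient n a_n at x^n (shift);
7 y(x) has coefficient 7 a_n at x^n.
Matching x^n: (n+2)(n+1) a_{n+2} + (n + 7) a_n = 0.
Thus a_{n+2} = (-n - 7) / ((n+1)(n+2)) * a_n.

Check with a_0 = 2, a_1 = 2 (apply the recurrence for n = 0, 1, 2, 3): a_0 = 2, a_1 = 2, a_2 = -7, a_3 = -8/3, a_4 = 21/4, a_5 = 4/3.

a_(n+2) = (-n - 7) / ((n+1)(n+2)) * a_n; check: a_0 = 2, a_1 = 2, a_2 = -7, a_3 = -8/3, a_4 = 21/4, a_5 = 4/3


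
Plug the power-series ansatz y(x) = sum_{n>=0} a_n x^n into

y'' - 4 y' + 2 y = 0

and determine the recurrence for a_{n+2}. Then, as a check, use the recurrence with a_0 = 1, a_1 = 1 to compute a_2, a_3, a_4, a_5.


Substitute y = sum_n a_n x^n.
y''(x) has coefficient (n+2)(n+1) a_{n+2} at x^n;
-4 y'(x) has coefficient -4 (n+1) a_{n+1} at x^n;
2 y(x) has coefficient 2 a_n at x^n.
Matching x^n: (n+2)(n+1) a_{n+2} - 4 (n+1) a_{n+1} + 2 a_n = 0.
Thus a_{n+2} = [4 (n+1) a_{n+1} - 2 a_n] / ((n+1)(n+2)).

Check with a_0 = 1, a_1 = 1 (apply the recurrence for n = 0, 1, 2, 3): a_0 = 1, a_1 = 1, a_2 = 1, a_3 = 1, a_4 = 5/6, a_5 = 17/30.

a_(n+2) = [4 (n+1) a_(n+1) - 2 a_n] / ((n+1)(n+2)); check: a_0 = 1, a_1 = 1, a_2 = 1, a_3 = 1, a_4 = 5/6, a_5 = 17/30


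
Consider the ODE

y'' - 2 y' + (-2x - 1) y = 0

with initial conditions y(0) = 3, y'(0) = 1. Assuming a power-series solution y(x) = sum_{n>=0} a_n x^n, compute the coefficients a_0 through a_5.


Ansatz: y(x) = sum_{n>=0} a_n x^n, so y'(x) = sum_{n>=1} n a_n x^(n-1) and y''(x) = sum_{n>=2} n(n-1) a_n x^(n-2).
Substitute into P(x) y'' + Q(x) y' + R(x) y = 0 with P(x) = 1, Q(x) = -2, R(x) = -2x - 1, and match powers of x.
Initial conditions: a_0 = 3, a_1 = 1.
Setting the coefficient of each power of x to zero and solving order by order (substituting the coefficients already found):
  x^0: 2 a_2 - 2 a_1 - a_0 = 0  ->  2 a_2 = 2 a_1 + a_0 = 5  ->  a_2 = 5/2
  x^1: 6 a_3 - 4 a_2 - a_1 - 2 a_0 = 0  ->  6 a_3 = 4 a_2 + a_1 + 2 a_0 = 17  ->  a_3 = 17/6
  x^2: 12 a_4 - 6 a_3 - a_2 - 2 a_1 = 0  ->  12 a_4 = 6 a_3 + a_2 + 2 a_1 = 43/2  ->  a_4 = 43/24
  x^3: 20 a_5 - 8 a_4 - a_3 - 2 a_2 = 0  ->  20 a_5 = 8 a_4 + a_3 + 2 a_2 = 133/6  ->  a_5 = 133/120
Truncated series: y(x) = 3 + x + (5/2) x^2 + (17/6) x^3 + (43/24) x^4 + (133/120) x^5 + O(x^6).

a_0 = 3; a_1 = 1; a_2 = 5/2; a_3 = 17/6; a_4 = 43/24; a_5 = 133/120


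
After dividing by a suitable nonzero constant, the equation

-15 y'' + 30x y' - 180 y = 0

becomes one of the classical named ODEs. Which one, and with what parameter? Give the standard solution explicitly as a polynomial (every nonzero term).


All three coefficients share the factor -15; dividing through by -15 gives  y'' - 2x y' + 12 y = 0.
This matches the Hermite equation y'' - 2x y' + 2n y = 0 with 2n = 12, so n = 6; the polynomial solution is H_6(x).
With y = sum_k a_k x^k, matching x^k gives (k+2)(k+1) a_{k+2} = 2(k - n) a_k = 2(k - 6) a_k. The right side vanishes at k = 6, so the series with the parity of 6 terminates at degree 6.
Standard normalization: leading coefficient of H_n is 2^n, so a_6 = 2^6 = 64. Work downward with a_k = (k+1)(k+2) a_{k+2} / (2(k - n)):
  a_4 = (5)(6)(64) / (2(4 - 6)) = 1920/(-4) = -480
  a_2 = (3)(4)(-480) / (2(2 - 6)) = -5760/(-8) = 720
  a_0 = (1)(2)(720) / (2(0 - 6)) = 1440/(-12) = -120
Hence H_6(x) = 64 x^6 - 480 x^4 + 720 x^2 - 120.

H_6(x); series = 64 x^6 - 480 x^4 + 720 x^2 - 120


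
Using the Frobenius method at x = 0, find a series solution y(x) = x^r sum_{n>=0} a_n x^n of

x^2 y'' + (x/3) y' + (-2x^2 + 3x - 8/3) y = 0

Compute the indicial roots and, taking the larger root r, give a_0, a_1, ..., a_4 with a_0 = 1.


Write in Frobenius form y'' + (p(x)/x) y' + (q(x)/x^2) y = 0:
  p(x) = 1/3,  q(x) = -2x^2 + 3x - 8/3.
Indicial equation: r(r-1) + (1/3) r + (-8/3) = 0 -> roots r_1 = 2, r_2 = -4/3.
Take r = r_1 = 2. Let y(x) = x^r sum_{n>=0} a_n x^n with a_0 = 1.
Substitute y = x^r sum a_n x^n and match x^{r+n}. The recurrence is
  D(n) a_n + 3 a_{n-1} - 2 a_{n-2} = 0,  where D(n) = (r+n)(r+n-1) + (1/3)(r+n) + (-8/3).
  a_n = [-3 a_{n-1} + 2 a_{n-2}] / D(n).
Since the indicial polynomial factors as (r - r_1)(r - r_2), D(n) = (r_1 + n - r_1)(r_1 + n - r_2) = n(n + 10/3).
Evaluating step by step (a_0 = 1):
  n = 1: D(1) = 1(1 + 10/3) = 13/3; numerator = -3(1) = -3; a_1 = (-3)/(13/3) = -9/13
  n = 2: D(2) = 2(2 + 10/3) = 32/3; numerator = -3(-9/13) + 2(1) = 53/13; a_2 = (53/13)/(32/3) = 159/416
  n = 3: D(3) = 3(3 + 10/3) = 19; numerator = -3(159/416) + 2(-9/13) = -81/32; a_3 = (-81/32)/(19) = -81/608
  n = 4: D(4) = 4(4 + 10/3) = 88/3; numerator = -3(-81/608) + 2(159/416) = 9201/7904; a_4 = (9201/7904)/(88/3) = 27603/695552

r = 2; a_0 = 1; a_1 = -9/13; a_2 = 159/416; a_3 = -81/608; a_4 = 27603/695552


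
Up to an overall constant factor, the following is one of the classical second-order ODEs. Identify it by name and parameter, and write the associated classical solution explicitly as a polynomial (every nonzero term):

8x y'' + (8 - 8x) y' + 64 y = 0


All three coefficients share the factor 8; dividing through by 8 gives  x y'' + (1 - x) y' + 8 y = 0.
This matches the Laguerre equation x y'' + (1 - x) y' + n y = 0 with n = 8; the polynomial solution is L_8(x).
With y = sum_k a_k x^k, matching x^k gives (k+1)k a_{k+1} + (k+1) a_{k+1} - k a_k + n a_k = 0, i.e. (k+1)^2 a_{k+1} = (k - n) a_k = (k - 8) a_k. The right side vanishes at k = 8, so the series terminates at degree 8.
Standard normalization L_n(0) = 1 gives a_0 = 1. Work upward with a_{k+1} = (k - 8) a_k / (k+1)^2:
  a_1 = (0 - 8)(1) / 1^2 = -8/1 = -8
  a_2 = (1 - 8)(-8) / 2^2 = 56/4 = 14
  a_3 = (2 - 8)(14) / 3^2 = -84/9 = -28/3
  a_4 = (3 - 8)(-28/3) / 4^2 = (140/3)/16 = 35/12
  a_5 = (4 - 8)(35/12) / 5^2 = (-35/3)/25 = -7/15
  a_6 = (5 - 8)(-7/15) / 6^2 = (7/5)/36 = 7/180
  a_7 = (6 - 8)(7/180) / 7^2 = (-7/90)/49 = -1/630
  a_8 = (7 - 8)(-1/630) / 8^2 = (1/630)/64 = 1/40320
Hence L_8(x) = x^8/40320 - x^7/630 + 7 x^6/180 - 7 x^5/15 + 35 x^4/12 - 28 x^3/3 + 14 x^2 - 8 x + 1.

L_8(x); series = x^8/40320 - x^7/630 + 7 x^6/180 - 7 x^5/15 + 35 x^4/12 - 28 x^3/3 + 14 x^2 - 8 x + 1
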